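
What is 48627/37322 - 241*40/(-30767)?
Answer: 1855890989/1148285974 ≈ 1.6162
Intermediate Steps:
48627/37322 - 241*40/(-30767) = 48627*(1/37322) - 9640*(-1/30767) = 48627/37322 + 9640/30767 = 1855890989/1148285974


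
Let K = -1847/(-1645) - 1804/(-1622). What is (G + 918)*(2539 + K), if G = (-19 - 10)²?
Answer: 5963447836208/1334095 ≈ 4.4700e+6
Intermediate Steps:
G = 841 (G = (-29)² = 841)
K = 2981707/1334095 (K = -1847*(-1/1645) - 1804*(-1/1622) = 1847/1645 + 902/811 = 2981707/1334095 ≈ 2.2350)
(G + 918)*(2539 + K) = (841 + 918)*(2539 + 2981707/1334095) = 1759*(3390248912/1334095) = 5963447836208/1334095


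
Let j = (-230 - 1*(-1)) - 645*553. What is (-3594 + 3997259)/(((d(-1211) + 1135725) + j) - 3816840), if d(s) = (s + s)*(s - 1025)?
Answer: 3993665/2377563 ≈ 1.6797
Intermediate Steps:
d(s) = 2*s*(-1025 + s) (d(s) = (2*s)*(-1025 + s) = 2*s*(-1025 + s))
j = -356914 (j = (-230 + 1) - 356685 = -229 - 356685 = -356914)
(-3594 + 3997259)/(((d(-1211) + 1135725) + j) - 3816840) = (-3594 + 3997259)/(((2*(-1211)*(-1025 - 1211) + 1135725) - 356914) - 3816840) = 3993665/(((2*(-1211)*(-2236) + 1135725) - 356914) - 3816840) = 3993665/(((5415592 + 1135725) - 356914) - 3816840) = 3993665/((6551317 - 356914) - 3816840) = 3993665/(6194403 - 3816840) = 3993665/2377563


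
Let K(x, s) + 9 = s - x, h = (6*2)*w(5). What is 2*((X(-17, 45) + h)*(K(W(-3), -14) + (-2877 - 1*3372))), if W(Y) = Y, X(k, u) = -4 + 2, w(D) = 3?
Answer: -426292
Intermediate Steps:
X(k, u) = -2
h = 36 (h = (6*2)*3 = 12*3 = 36)
K(x, s) = -9 + s - x (K(x, s) = -9 + (s - x) = -9 + s - x)
2*((X(-17, 45) + h)*(K(W(-3), -14) + (-2877 - 1*3372))) = 2*((-2 + 36)*((-9 - 14 - 1*(-3)) + (-2877 - 1*3372))) = 2*(34*((-9 - 14 + 3) + (-2877 - 3372))) = 2*(34*(-20 - 6249)) = 2*(34*(-6269)) = 2*(-213146) = -426292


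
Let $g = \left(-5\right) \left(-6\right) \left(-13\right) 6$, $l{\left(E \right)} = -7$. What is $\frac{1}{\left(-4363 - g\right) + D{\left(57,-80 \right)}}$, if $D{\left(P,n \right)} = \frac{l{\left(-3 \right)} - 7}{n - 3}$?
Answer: $- \frac{83}{167895} \approx -0.00049436$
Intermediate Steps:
$g = -2340$ ($g = 30 \left(-13\right) 6 = \left(-390\right) 6 = -2340$)
$D{\left(P,n \right)} = - \frac{14}{-3 + n}$ ($D{\left(P,n \right)} = \frac{-7 - 7}{n - 3} = - \frac{14}{-3 + n}$)
$\frac{1}{\left(-4363 - g\right) + D{\left(57,-80 \right)}} = \frac{1}{\left(-4363 - -2340\right) - \frac{14}{-3 - 80}} = \frac{1}{\left(-4363 + 2340\right) - \frac{14}{-83}} = \frac{1}{-2023 - - \frac{14}{83}} = \frac{1}{-2023 + \frac{14}{83}} = \frac{1}{- \frac{167895}{83}} = - \frac{83}{167895}$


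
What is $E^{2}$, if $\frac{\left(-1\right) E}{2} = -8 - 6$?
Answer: $784$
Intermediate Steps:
$E = 28$ ($E = - 2 \left(-8 - 6\right) = \left(-2\right) \left(-14\right) = 28$)
$E^{2} = 28^{2} = 784$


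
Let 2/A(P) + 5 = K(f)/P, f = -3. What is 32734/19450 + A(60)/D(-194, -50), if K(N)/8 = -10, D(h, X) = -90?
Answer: 934864/554325 ≈ 1.6865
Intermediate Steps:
K(N) = -80 (K(N) = 8*(-10) = -80)
A(P) = 2/(-5 - 80/P)
32734/19450 + A(60)/D(-194, -50) = 32734/19450 - 2*60/(80 + 5*60)/(-90) = 32734*(1/19450) - 2*60/(80 + 300)*(-1/90) = 16367/9725 - 2*60/380*(-1/90) = 16367/9725 - 2*60*1/380*(-1/90) = 16367/9725 - 6/19*(-1/90) = 16367/9725 + 1/285 = 934864/554325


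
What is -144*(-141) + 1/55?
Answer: 1116721/55 ≈ 20304.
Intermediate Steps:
-144*(-141) + 1/55 = 20304 + 1/55 = 1116721/55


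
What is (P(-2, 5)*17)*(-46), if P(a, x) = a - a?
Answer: 0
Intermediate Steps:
P(a, x) = 0
(P(-2, 5)*17)*(-46) = (0*17)*(-46) = 0*(-46) = 0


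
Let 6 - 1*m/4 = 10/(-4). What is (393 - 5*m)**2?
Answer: 49729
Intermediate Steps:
m = 34 (m = 24 - 40/(-4) = 24 - 40*(-1)/4 = 24 - 4*(-5/2) = 24 + 10 = 34)
(393 - 5*m)**2 = (393 - 5*34)**2 = (393 - 170)**2 = 223**2 = 49729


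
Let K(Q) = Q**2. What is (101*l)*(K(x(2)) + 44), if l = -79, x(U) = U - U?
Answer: -351076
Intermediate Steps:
x(U) = 0
(101*l)*(K(x(2)) + 44) = (101*(-79))*(0**2 + 44) = -7979*(0 + 44) = -7979*44 = -351076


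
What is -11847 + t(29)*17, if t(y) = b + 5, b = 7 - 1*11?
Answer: -11830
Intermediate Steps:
b = -4 (b = 7 - 11 = -4)
t(y) = 1 (t(y) = -4 + 5 = 1)
-11847 + t(29)*17 = -11847 + 1*17 = -11847 + 17 = -11830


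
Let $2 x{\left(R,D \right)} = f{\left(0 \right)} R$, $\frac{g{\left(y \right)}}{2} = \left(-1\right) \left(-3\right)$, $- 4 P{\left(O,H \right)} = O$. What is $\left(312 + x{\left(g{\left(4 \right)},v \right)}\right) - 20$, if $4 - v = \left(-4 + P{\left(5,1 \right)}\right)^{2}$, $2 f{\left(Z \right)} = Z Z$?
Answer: $292$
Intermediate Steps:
$P{\left(O,H \right)} = - \frac{O}{4}$
$f{\left(Z \right)} = \frac{Z^{2}}{2}$ ($f{\left(Z \right)} = \frac{Z Z}{2} = \frac{Z^{2}}{2}$)
$g{\left(y \right)} = 6$ ($g{\left(y \right)} = 2 \left(\left(-1\right) \left(-3\right)\right) = 2 \cdot 3 = 6$)
$v = - \frac{377}{16}$ ($v = 4 - \left(-4 - \frac{5}{4}\right)^{2} = 4 - \left(- \frac{21}{4}\right)^{2} = 4 - \frac{441}{16} = - \frac{377}{16} \approx -23.563$)
$x{\left(R,D \right)} = 0$ ($x{\left(R,D \right)} = \frac{\frac{0^{2}}{2} R}{2} = \frac{\frac{1}{2} \cdot 0 R}{2} = \frac{0 R}{2} = \frac{1}{2} \cdot 0 = 0$)
$\left(312 + x{\left(g{\left(4 \right)},v \right)}\right) - 20 = \left(312 + 0\right) - 20 = 312 - 20 = 292$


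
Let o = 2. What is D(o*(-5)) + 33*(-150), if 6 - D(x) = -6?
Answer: -4938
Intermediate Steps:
D(x) = 12 (D(x) = 6 - 1*(-6) = 6 + 6 = 12)
D(o*(-5)) + 33*(-150) = 12 + 33*(-150) = 12 - 4950 = -4938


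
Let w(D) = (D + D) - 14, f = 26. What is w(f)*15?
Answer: 570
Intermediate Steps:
w(D) = -14 + 2*D (w(D) = 2*D - 14 = -14 + 2*D)
w(f)*15 = (-14 + 2*26)*15 = (-14 + 52)*15 = 38*15 = 570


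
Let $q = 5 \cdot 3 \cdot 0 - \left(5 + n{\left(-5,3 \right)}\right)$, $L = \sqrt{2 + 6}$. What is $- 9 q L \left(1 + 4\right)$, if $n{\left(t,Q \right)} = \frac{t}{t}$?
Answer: $540 \sqrt{2} \approx 763.68$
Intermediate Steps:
$n{\left(t,Q \right)} = 1$
$L = 2 \sqrt{2}$ ($L = \sqrt{8} = 2 \sqrt{2} \approx 2.8284$)
$q = -6$ ($q = 5 \cdot 3 \cdot 0 - \left(5 + 1\right) = 15 \cdot 0 - 6 = 0 - 6 = -6$)
$- 9 q L \left(1 + 4\right) = \left(-9\right) \left(-6\right) 2 \sqrt{2} \left(1 + 4\right) = 54 \cdot 2 \sqrt{2} \cdot 5 = 54 \cdot 10 \sqrt{2} = 540 \sqrt{2}$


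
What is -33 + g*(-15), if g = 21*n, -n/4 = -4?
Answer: -5073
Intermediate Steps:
n = 16 (n = -4*(-4) = 16)
g = 336 (g = 21*16 = 336)
-33 + g*(-15) = -33 + 336*(-15) = -33 - 5040 = -5073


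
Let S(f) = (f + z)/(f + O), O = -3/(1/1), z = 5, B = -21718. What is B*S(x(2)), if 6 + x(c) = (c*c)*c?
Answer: 152026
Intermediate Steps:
x(c) = -6 + c³ (x(c) = -6 + (c*c)*c = -6 + c²*c = -6 + c³)
O = -3 (O = -3/1 = -3*1 = -3)
S(f) = (5 + f)/(-3 + f) (S(f) = (f + 5)/(f - 3) = (5 + f)/(-3 + f))
B*S(x(2)) = -21718*(5 + (-6 + 2³))/(-3 + (-6 + 2³)) = -21718*(5 + (-6 + 8))/(-3 + (-6 + 8)) = -21718*(5 + 2)/(-3 + 2) = -21718*7/(-1) = -(-21718)*7 = -21718*(-7) = 152026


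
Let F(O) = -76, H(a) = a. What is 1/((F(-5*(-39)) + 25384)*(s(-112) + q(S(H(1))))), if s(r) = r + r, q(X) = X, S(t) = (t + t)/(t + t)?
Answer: -1/5643684 ≈ -1.7719e-7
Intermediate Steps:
S(t) = 1 (S(t) = (2*t)/((2*t)) = (2*t)*(1/(2*t)) = 1)
s(r) = 2*r
1/((F(-5*(-39)) + 25384)*(s(-112) + q(S(H(1))))) = 1/((-76 + 25384)*(2*(-112) + 1)) = 1/(25308*(-224 + 1)) = 1/(25308*(-223)) = 1/(-5643684) = -1/5643684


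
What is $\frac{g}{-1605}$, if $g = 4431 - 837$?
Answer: $- \frac{1198}{535} \approx -2.2393$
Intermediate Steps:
$g = 3594$
$\frac{g}{-1605} = \frac{3594}{-1605} = 3594 \left(- \frac{1}{1605}\right) = - \frac{1198}{535}$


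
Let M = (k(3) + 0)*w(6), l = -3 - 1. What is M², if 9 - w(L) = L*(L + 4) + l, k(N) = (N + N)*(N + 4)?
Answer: 3896676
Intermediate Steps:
k(N) = 2*N*(4 + N) (k(N) = (2*N)*(4 + N) = 2*N*(4 + N))
l = -4
w(L) = 13 - L*(4 + L) (w(L) = 9 - (L*(L + 4) - 4) = 9 - (L*(4 + L) - 4) = 9 - (-4 + L*(4 + L)) = 9 + (4 - L*(4 + L)) = 13 - L*(4 + L))
M = -1974 (M = (2*3*(4 + 3) + 0)*(13 - 1*6² - 4*6) = (2*3*7 + 0)*(13 - 1*36 - 24) = (42 + 0)*(13 - 36 - 24) = 42*(-47) = -1974)
M² = (-1974)² = 3896676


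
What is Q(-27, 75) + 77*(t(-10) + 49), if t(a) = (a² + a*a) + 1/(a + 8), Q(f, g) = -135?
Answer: 37999/2 ≈ 19000.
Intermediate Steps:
t(a) = 1/(8 + a) + 2*a² (t(a) = (a² + a²) + 1/(8 + a) = 2*a² + 1/(8 + a) = 1/(8 + a) + 2*a²)
Q(-27, 75) + 77*(t(-10) + 49) = -135 + 77*((1 + 2*(-10)³ + 16*(-10)²)/(8 - 10) + 49) = -135 + 77*((1 + 2*(-1000) + 16*100)/(-2) + 49) = -135 + 77*(-(1 - 2000 + 1600)/2 + 49) = -135 + 77*(-½*(-399) + 49) = -135 + 77*(399/2 + 49) = -135 + 77*(497/2) = -135 + 38269/2 = 37999/2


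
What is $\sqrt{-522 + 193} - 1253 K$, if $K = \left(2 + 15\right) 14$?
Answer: $-298214 + i \sqrt{329} \approx -2.9821 \cdot 10^{5} + 18.138 i$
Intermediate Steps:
$K = 238$ ($K = 17 \cdot 14 = 238$)
$\sqrt{-522 + 193} - 1253 K = \sqrt{-522 + 193} - 298214 = \sqrt{-329} - 298214 = i \sqrt{329} - 298214 = -298214 + i \sqrt{329}$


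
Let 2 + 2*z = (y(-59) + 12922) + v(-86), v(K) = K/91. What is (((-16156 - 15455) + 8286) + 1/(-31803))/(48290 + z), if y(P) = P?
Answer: -135008505632/316727508135 ≈ -0.42626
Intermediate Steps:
v(K) = K/91 (v(K) = K*(1/91) = K/91)
z = 1170265/182 (z = -1 + ((-59 + 12922) + (1/91)*(-86))/2 = -1 + (12863 - 86/91)/2 = -1 + (½)*(1170447/91) = -1 + 1170447/182 = 1170265/182 ≈ 6430.0)
(((-16156 - 15455) + 8286) + 1/(-31803))/(48290 + z) = (((-16156 - 15455) + 8286) + 1/(-31803))/(48290 + 1170265/182) = ((-31611 + 8286) - 1/31803)/(9959045/182) = (-23325 - 1/31803)*(182/9959045) = -741804976/31803*182/9959045 = -135008505632/316727508135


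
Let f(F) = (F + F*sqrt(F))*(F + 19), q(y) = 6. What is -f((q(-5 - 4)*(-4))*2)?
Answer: -1392 - 5568*I*sqrt(3) ≈ -1392.0 - 9644.1*I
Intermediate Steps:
f(F) = (19 + F)*(F + F**(3/2)) (f(F) = (F + F**(3/2))*(19 + F) = (19 + F)*(F + F**(3/2)))
-f((q(-5 - 4)*(-4))*2) = -(((6*(-4))*2)**2 + ((6*(-4))*2)**(5/2) + 19*((6*(-4))*2) + 19*((6*(-4))*2)**(3/2)) = -((-24*2)**2 + (-24*2)**(5/2) + 19*(-24*2) + 19*(-24*2)**(3/2)) = -((-48)**2 + (-48)**(5/2) + 19*(-48) + 19*(-48)**(3/2)) = -(2304 + 9216*I*sqrt(3) - 912 + 19*(-192*I*sqrt(3))) = -(2304 + 9216*I*sqrt(3) - 912 - 3648*I*sqrt(3)) = -(1392 + 5568*I*sqrt(3)) = -1392 - 5568*I*sqrt(3)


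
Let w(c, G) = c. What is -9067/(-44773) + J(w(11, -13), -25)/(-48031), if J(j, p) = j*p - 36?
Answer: 449421480/2150491963 ≈ 0.20899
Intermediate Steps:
J(j, p) = -36 + j*p
-9067/(-44773) + J(w(11, -13), -25)/(-48031) = -9067/(-44773) + (-36 + 11*(-25))/(-48031) = -9067*(-1/44773) + (-36 - 275)*(-1/48031) = 9067/44773 - 311*(-1/48031) = 9067/44773 + 311/48031 = 449421480/2150491963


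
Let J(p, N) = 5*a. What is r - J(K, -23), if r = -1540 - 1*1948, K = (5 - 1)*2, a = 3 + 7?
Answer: -3538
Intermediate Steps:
a = 10
K = 8 (K = 4*2 = 8)
r = -3488 (r = -1540 - 1948 = -3488)
J(p, N) = 50 (J(p, N) = 5*10 = 50)
r - J(K, -23) = -3488 - 1*50 = -3488 - 50 = -3538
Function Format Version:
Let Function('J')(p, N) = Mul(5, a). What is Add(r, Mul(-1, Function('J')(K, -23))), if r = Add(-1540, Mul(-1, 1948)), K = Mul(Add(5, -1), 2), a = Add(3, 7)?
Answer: -3538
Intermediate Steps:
a = 10
K = 8 (K = Mul(4, 2) = 8)
r = -3488 (r = Add(-1540, -1948) = -3488)
Function('J')(p, N) = 50 (Function('J')(p, N) = Mul(5, 10) = 50)
Add(r, Mul(-1, Function('J')(K, -23))) = Add(-3488, Mul(-1, 50)) = Add(-3488, -50) = -3538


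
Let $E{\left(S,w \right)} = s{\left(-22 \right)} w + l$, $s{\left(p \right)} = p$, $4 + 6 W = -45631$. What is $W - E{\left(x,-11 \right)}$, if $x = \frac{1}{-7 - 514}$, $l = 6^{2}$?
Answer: $- \frac{47303}{6} \approx -7883.8$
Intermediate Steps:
$W = - \frac{45635}{6}$ ($W = - \frac{2}{3} + \frac{1}{6} \left(-45631\right) = - \frac{2}{3} - \frac{45631}{6} = - \frac{45635}{6} \approx -7605.8$)
$l = 36$
$x = - \frac{1}{521}$ ($x = \frac{1}{-521} = - \frac{1}{521} \approx -0.0019194$)
$E{\left(S,w \right)} = 36 - 22 w$ ($E{\left(S,w \right)} = - 22 w + 36 = 36 - 22 w$)
$W - E{\left(x,-11 \right)} = - \frac{45635}{6} - \left(36 - -242\right) = - \frac{45635}{6} - \left(36 + 242\right) = - \frac{45635}{6} - 278 = - \frac{47303}{6}$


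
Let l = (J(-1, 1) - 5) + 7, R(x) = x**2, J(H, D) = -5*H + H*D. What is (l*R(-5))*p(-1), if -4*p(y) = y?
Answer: 75/2 ≈ 37.500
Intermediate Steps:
p(y) = -y/4
J(H, D) = -5*H + D*H
l = 6 (l = (-(-5 + 1) - 5) + 7 = (-1*(-4) - 5) + 7 = (4 - 5) + 7 = -1 + 7 = 6)
(l*R(-5))*p(-1) = (6*(-5)**2)*(-1/4*(-1)) = (6*25)*(1/4) = 150*(1/4) = 75/2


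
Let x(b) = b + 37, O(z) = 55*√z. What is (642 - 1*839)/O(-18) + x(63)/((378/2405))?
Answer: 120250/189 + 197*I*√2/330 ≈ 636.24 + 0.84424*I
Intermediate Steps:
x(b) = 37 + b
(642 - 1*839)/O(-18) + x(63)/((378/2405)) = (642 - 1*839)/((55*√(-18))) + (37 + 63)/((378/2405)) = (642 - 839)/((55*(3*I*√2))) + 100/((378*(1/2405))) = -197*(-I*√2/330) + 100/(378/2405) = -(-197)*I*√2/330 + 100*(2405/378) = 197*I*√2/330 + 120250/189 = 120250/189 + 197*I*√2/330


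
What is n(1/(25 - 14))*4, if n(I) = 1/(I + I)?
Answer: 22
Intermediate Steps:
n(I) = 1/(2*I)
n(1/(25 - 14))*4 = (1/(2*(1/(25 - 14))))*4 = (1/(2*(1/11)))*4 = ((½)*11)*4 = (11/2)*4 = 22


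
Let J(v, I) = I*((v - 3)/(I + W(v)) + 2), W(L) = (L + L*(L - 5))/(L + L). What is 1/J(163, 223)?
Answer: 121/68238 ≈ 0.0017732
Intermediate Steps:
W(L) = (L + L*(-5 + L))/(2*L) (W(L) = (L + L*(-5 + L))/((2*L)) = (L + L*(-5 + L))*(1/(2*L)) = (L + L*(-5 + L))/(2*L))
J(v, I) = I*(2 + (-3 + v)/(-2 + I + v/2)) (J(v, I) = I*((v - 3)/(I + (-2 + v/2)) + 2) = I*((-3 + v)/(-2 + I + v/2) + 2) = I*(2 + (-3 + v)/(-2 + I + v/2)))
1/J(163, 223) = 1/(2*223*(-7 + 2*223 + 2*163)/(-4 + 163 + 2*223)) = 1/(2*223*(-7 + 446 + 326)/(-4 + 163 + 446)) = 1/(2*223*765/605) = 1/(2*223*(1/605)*765) = 1/(68238/121) = 121/68238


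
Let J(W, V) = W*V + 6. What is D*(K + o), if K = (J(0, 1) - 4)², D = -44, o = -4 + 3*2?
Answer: -264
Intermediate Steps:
o = 2 (o = -4 + 6 = 2)
J(W, V) = 6 + V*W (J(W, V) = V*W + 6 = 6 + V*W)
K = 4 (K = ((6 + 1*0) - 4)² = ((6 + 0) - 4)² = (6 - 4)² = 2² = 4)
D*(K + o) = -44*(4 + 2) = -44*6 = -264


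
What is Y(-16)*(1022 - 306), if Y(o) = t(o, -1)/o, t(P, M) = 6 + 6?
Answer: -537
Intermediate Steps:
t(P, M) = 12
Y(o) = 12/o
Y(-16)*(1022 - 306) = (12/(-16))*(1022 - 306) = (12*(-1/16))*716 = -¾*716 = -537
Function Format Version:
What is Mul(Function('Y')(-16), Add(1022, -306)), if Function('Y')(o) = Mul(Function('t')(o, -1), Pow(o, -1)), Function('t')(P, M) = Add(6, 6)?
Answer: -537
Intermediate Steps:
Function('t')(P, M) = 12
Function('Y')(o) = Mul(12, Pow(o, -1))
Mul(Function('Y')(-16), Add(1022, -306)) = Mul(Mul(12, Pow(-16, -1)), Add(1022, -306)) = Mul(Mul(12, Rational(-1, 16)), 716) = Mul(Rational(-3, 4), 716) = -537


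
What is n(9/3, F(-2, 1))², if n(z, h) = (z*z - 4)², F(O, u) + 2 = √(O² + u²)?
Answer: 625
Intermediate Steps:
F(O, u) = -2 + √(O² + u²)
n(z, h) = (-4 + z²)² (n(z, h) = (z² - 4)² = (-4 + z²)²)
n(9/3, F(-2, 1))² = ((-4 + (9/3)²)²)² = ((-4 + (9*(⅓))²)²)² = ((-4 + 3²)²)² = ((-4 + 9)²)² = (5²)² = 25² = 625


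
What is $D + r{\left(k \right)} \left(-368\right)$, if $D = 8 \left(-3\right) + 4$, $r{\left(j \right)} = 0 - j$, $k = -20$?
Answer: $-7380$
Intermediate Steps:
$r{\left(j \right)} = - j$
$D = -20$ ($D = -24 + 4 = -20$)
$D + r{\left(k \right)} \left(-368\right) = -20 + \left(-1\right) \left(-20\right) \left(-368\right) = -20 + 20 \left(-368\right) = -20 - 7360 = -7380$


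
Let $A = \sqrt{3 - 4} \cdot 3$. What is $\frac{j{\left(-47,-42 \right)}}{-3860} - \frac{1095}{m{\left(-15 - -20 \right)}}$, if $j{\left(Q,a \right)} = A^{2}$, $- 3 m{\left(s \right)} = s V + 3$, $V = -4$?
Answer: $- \frac{12679947}{65620} \approx -193.23$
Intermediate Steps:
$A = 3 i$ ($A = \sqrt{-1} \cdot 3 = i 3 = 3 i \approx 3.0 i$)
$m{\left(s \right)} = -1 + \frac{4 s}{3}$ ($m{\left(s \right)} = - \frac{s \left(-4\right) + 3}{3} = - \frac{- 4 s + 3}{3} = - \frac{3 - 4 s}{3} = -1 + \frac{4 s}{3}$)
$j{\left(Q,a \right)} = -9$ ($j{\left(Q,a \right)} = \left(3 i\right)^{2} = -9$)
$\frac{j{\left(-47,-42 \right)}}{-3860} - \frac{1095}{m{\left(-15 - -20 \right)}} = - \frac{9}{-3860} - \frac{1095}{-1 + \frac{4 \left(-15 - -20\right)}{3}} = \left(-9\right) \left(- \frac{1}{3860}\right) - \frac{1095}{-1 + \frac{4 \left(-15 + 20\right)}{3}} = \frac{9}{3860} - \frac{1095}{-1 + \frac{4}{3} \cdot 5} = \frac{9}{3860} - \frac{1095}{-1 + \frac{20}{3}} = \frac{9}{3860} - \frac{1095}{\frac{17}{3}} = \frac{9}{3860} - \frac{3285}{17} = - \frac{12679947}{65620}$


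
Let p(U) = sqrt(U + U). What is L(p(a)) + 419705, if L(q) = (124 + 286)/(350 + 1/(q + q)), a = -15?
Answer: 5*(-83941*I + 58758864*sqrt(30))/(-I + 700*sqrt(30)) ≈ 4.1971e+5 + 0.0003055*I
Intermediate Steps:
p(U) = sqrt(2)*sqrt(U) (p(U) = sqrt(2*U) = sqrt(2)*sqrt(U))
L(q) = 410/(350 + 1/(2*q))
L(p(a)) + 419705 = 820*(sqrt(2)*sqrt(-15))/(1 + 700*(sqrt(2)*sqrt(-15))) + 419705 = 820*(sqrt(2)*(I*sqrt(15)))/(1 + 700*(sqrt(2)*(I*sqrt(15)))) + 419705 = 820*(I*sqrt(30))/(1 + 700*(I*sqrt(30))) + 419705 = 820*(I*sqrt(30))/(1 + 700*I*sqrt(30)) + 419705 = 820*I*sqrt(30)/(1 + 700*I*sqrt(30)) + 419705 = 419705 + 820*I*sqrt(30)/(1 + 700*I*sqrt(30))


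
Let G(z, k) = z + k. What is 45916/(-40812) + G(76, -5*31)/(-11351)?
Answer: -129492092/115814253 ≈ -1.1181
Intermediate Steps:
G(z, k) = k + z
45916/(-40812) + G(76, -5*31)/(-11351) = 45916/(-40812) + (-5*31 + 76)/(-11351) = 45916*(-1/40812) + (-155 + 76)*(-1/11351) = -11479/10203 - 79*(-1/11351) = -11479/10203 + 79/11351 = -129492092/115814253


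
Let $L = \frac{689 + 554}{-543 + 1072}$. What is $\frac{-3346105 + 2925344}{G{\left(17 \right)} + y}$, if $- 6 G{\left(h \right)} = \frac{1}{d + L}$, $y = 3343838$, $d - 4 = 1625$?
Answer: $- \frac{2178660064944}{17314072155023} \approx -0.12583$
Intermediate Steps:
$L = \frac{1243}{529} \approx 2.3497$
$d = 1629$ ($d = 4 + 1625 = 1629$)
$G{\left(h \right)} = - \frac{529}{5177904}$ ($G{\left(h \right)} = - \frac{1}{6 \left(1629 + \frac{1243}{529}\right)} = - \frac{1}{6 \cdot \frac{862984}{529}} = \left(- \frac{1}{6}\right) \frac{529}{862984} = - \frac{529}{5177904}$)
$\frac{-3346105 + 2925344}{G{\left(17 \right)} + y} = \frac{-3346105 + 2925344}{- \frac{529}{5177904} + 3343838} = - \frac{420761}{\frac{17314072155023}{5177904}} = \left(-420761\right) \frac{5177904}{17314072155023} = - \frac{2178660064944}{17314072155023}$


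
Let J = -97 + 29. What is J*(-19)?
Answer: 1292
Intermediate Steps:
J = -68
J*(-19) = -68*(-19) = 1292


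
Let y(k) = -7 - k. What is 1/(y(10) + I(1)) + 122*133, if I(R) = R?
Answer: 259615/16 ≈ 16226.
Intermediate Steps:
1/(y(10) + I(1)) + 122*133 = 1/((-7 - 1*10) + 1) + 122*133 = 1/((-7 - 10) + 1) + 16226 = 1/(-17 + 1) + 16226 = 1/(-16) + 16226 = -1/16 + 16226 = 259615/16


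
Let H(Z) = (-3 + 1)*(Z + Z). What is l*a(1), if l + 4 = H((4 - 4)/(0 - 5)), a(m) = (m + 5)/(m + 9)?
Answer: -12/5 ≈ -2.4000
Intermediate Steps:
H(Z) = -4*Z
a(m) = (5 + m)/(9 + m)
l = -4 (l = -4 - 4*(4 - 4)/(0 - 5) = -4 - 0/(-5) = -4 - 0*(-1)/5 = -4 - 4*0 = -4 + 0 = -4)
l*a(1) = -4*(5 + 1)/(9 + 1) = -4*6/10 = -2*6/5 = -4*3/5 = -12/5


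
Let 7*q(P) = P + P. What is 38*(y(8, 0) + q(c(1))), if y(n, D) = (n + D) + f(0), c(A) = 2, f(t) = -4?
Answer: 1216/7 ≈ 173.71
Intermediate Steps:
q(P) = 2*P/7 (q(P) = (P + P)/7 = (2*P)/7 = 2*P/7)
y(n, D) = -4 + D + n (y(n, D) = (n + D) - 4 = (D + n) - 4 = -4 + D + n)
38*(y(8, 0) + q(c(1))) = 38*((-4 + 0 + 8) + (2/7)*2) = 38*(4 + 4/7) = 38*(32/7) = 1216/7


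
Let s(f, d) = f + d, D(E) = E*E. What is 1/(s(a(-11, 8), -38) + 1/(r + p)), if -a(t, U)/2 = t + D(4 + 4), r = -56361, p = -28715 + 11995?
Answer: -73081/10523665 ≈ -0.0069444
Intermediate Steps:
D(E) = E**2
p = -16720
a(t, U) = -128 - 2*t (a(t, U) = -2*(t + (4 + 4)**2) = -2*(t + 8**2) = -2*(t + 64) = -2*(64 + t) = -128 - 2*t)
s(f, d) = d + f
1/(s(a(-11, 8), -38) + 1/(r + p)) = 1/((-38 + (-128 - 2*(-11))) + 1/(-56361 - 16720)) = 1/((-38 + (-128 + 22)) + 1/(-73081)) = 1/((-38 - 106) - 1/73081) = 1/(-144 - 1/73081) = 1/(-10523665/73081) = -73081/10523665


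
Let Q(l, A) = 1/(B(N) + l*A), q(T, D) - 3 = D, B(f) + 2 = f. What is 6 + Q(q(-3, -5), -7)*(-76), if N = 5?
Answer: 26/17 ≈ 1.5294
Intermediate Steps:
B(f) = -2 + f
q(T, D) = 3 + D
Q(l, A) = 1/(3 + A*l) (Q(l, A) = 1/((-2 + 5) + l*A) = 1/(3 + A*l))
6 + Q(q(-3, -5), -7)*(-76) = 6 - 76/(3 - 7*(3 - 5)) = 6 - 76/(3 - 7*(-2)) = 6 - 76/(3 + 14) = 6 - 76/17 = 26/17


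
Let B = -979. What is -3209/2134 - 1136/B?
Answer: -65217/189926 ≈ -0.34338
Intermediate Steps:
-3209/2134 - 1136/B = -3209/2134 - 1136/(-979) = -3209*1/2134 - 1136*(-1/979) = -3209/2134 + 1136/979 = -65217/189926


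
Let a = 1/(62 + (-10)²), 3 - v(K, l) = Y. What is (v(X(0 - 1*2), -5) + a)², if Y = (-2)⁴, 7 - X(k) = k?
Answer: 4431025/26244 ≈ 168.84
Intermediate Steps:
X(k) = 7 - k
Y = 16
v(K, l) = -13 (v(K, l) = 3 - 1*16 = 3 - 16 = -13)
a = 1/162 (a = 1/(62 + 100) = 1/162 ≈ 0.0061728)
(v(X(0 - 1*2), -5) + a)² = (-13 + 1/162)² = (-2105/162)² = 4431025/26244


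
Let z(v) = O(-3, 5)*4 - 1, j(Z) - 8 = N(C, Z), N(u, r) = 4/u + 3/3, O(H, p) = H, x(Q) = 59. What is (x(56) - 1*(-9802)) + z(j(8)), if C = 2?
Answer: 9848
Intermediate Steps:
N(u, r) = 1 + 4/u (N(u, r) = 4/u + 3*(1/3) = 4/u + 1 = 1 + 4/u)
j(Z) = 11 (j(Z) = 8 + (4 + 2)/2 = 8 + (1/2)*6 = 8 + 3 = 11)
z(v) = -13 (z(v) = -3*4 - 1 = -12 - 1 = -13)
(x(56) - 1*(-9802)) + z(j(8)) = (59 - 1*(-9802)) - 13 = (59 + 9802) - 13 = 9861 - 13 = 9848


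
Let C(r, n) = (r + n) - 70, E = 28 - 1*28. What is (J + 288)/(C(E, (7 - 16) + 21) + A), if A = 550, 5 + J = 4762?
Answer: 5045/492 ≈ 10.254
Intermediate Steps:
J = 4757 (J = -5 + 4762 = 4757)
E = 0 (E = 28 - 28 = 0)
C(r, n) = -70 + n + r (C(r, n) = (n + r) - 70 = -70 + n + r)
(J + 288)/(C(E, (7 - 16) + 21) + A) = (4757 + 288)/((-70 + ((7 - 16) + 21) + 0) + 550) = 5045/((-70 + (-9 + 21) + 0) + 550) = 5045/((-70 + 12 + 0) + 550) = 5045/(-58 + 550) = 5045/492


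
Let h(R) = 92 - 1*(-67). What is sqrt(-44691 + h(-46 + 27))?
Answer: 6*I*sqrt(1237) ≈ 211.03*I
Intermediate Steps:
h(R) = 159 (h(R) = 92 + 67 = 159)
sqrt(-44691 + h(-46 + 27)) = sqrt(-44691 + 159) = sqrt(-44532) = 6*I*sqrt(1237)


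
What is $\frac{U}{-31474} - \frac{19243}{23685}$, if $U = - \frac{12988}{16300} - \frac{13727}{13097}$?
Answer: $- \frac{461737116294593}{568364219960925} \approx -0.8124$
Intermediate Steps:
$U = - \frac{14066212}{7624325}$ ($U = \left(-12988\right) \frac{1}{16300} - \frac{1961}{1871} = - \frac{3247}{4075} - \frac{1961}{1871} = - \frac{14066212}{7624325} \approx -1.8449$)
$\frac{U}{-31474} - \frac{19243}{23685} = - \frac{14066212}{7624325 \left(-31474\right)} - \frac{19243}{23685} = \left(- \frac{14066212}{7624325}\right) \left(- \frac{1}{31474}\right) - \frac{19243}{23685} = \frac{7033106}{119984002525} - \frac{19243}{23685} = - \frac{461737116294593}{568364219960925}$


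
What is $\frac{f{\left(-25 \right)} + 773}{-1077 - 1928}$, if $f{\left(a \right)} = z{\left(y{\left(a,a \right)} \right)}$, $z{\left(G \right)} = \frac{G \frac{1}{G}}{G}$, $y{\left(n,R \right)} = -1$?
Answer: $- \frac{772}{3005} \approx -0.25691$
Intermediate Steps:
$z{\left(G \right)} = \frac{1}{G}$ ($z{\left(G \right)} = 1 \frac{1}{G} = \frac{1}{G}$)
$f{\left(a \right)} = -1$ ($f{\left(a \right)} = \frac{1}{-1} = -1$)
$\frac{f{\left(-25 \right)} + 773}{-1077 - 1928} = \frac{-1 + 773}{-1077 - 1928} = \frac{772}{-3005} = 772 \left(- \frac{1}{3005}\right) = - \frac{772}{3005}$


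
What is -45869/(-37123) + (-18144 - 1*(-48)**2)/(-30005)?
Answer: 2135390449/1113875615 ≈ 1.9171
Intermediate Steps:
-45869/(-37123) + (-18144 - 1*(-48)**2)/(-30005) = -45869*(-1/37123) + (-18144 - 1*2304)*(-1/30005) = 45869/37123 + (-18144 - 2304)*(-1/30005) = 45869/37123 - 20448*(-1/30005) = 45869/37123 + 20448/30005 = 2135390449/1113875615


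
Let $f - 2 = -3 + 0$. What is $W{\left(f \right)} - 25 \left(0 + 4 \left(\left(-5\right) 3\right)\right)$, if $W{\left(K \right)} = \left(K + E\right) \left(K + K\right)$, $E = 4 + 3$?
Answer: $1488$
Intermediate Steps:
$E = 7$
$f = -1$ ($f = 2 + \left(-3 + 0\right) = 2 - 3 = -1$)
$W{\left(K \right)} = 2 K \left(7 + K\right)$ ($W{\left(K \right)} = \left(K + 7\right) \left(K + K\right) = \left(7 + K\right) 2 K = 2 K \left(7 + K\right)$)
$W{\left(f \right)} - 25 \left(0 + 4 \left(\left(-5\right) 3\right)\right) = 2 \left(-1\right) \left(7 - 1\right) - 25 \left(0 + 4 \left(\left(-5\right) 3\right)\right) = 2 \left(-1\right) 6 - 25 \left(0 + 4 \left(-15\right)\right) = -12 - 25 \left(0 - 60\right) = -12 - -1500 = -12 + 1500 = 1488$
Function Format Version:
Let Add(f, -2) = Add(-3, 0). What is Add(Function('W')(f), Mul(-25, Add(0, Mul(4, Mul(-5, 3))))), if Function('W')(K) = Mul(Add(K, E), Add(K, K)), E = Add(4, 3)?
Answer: 1488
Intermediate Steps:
E = 7
f = -1 (f = Add(2, Add(-3, 0)) = Add(2, -3) = -1)
Function('W')(K) = Mul(2, K, Add(7, K)) (Function('W')(K) = Mul(Add(K, 7), Add(K, K)) = Mul(Add(7, K), Mul(2, K)) = Mul(2, K, Add(7, K)))
Add(Function('W')(f), Mul(-25, Add(0, Mul(4, Mul(-5, 3))))) = Add(Mul(2, -1, Add(7, -1)), Mul(-25, Add(0, Mul(4, Mul(-5, 3))))) = Add(Mul(2, -1, 6), Mul(-25, Add(0, Mul(4, -15)))) = Add(-12, Mul(-25, Add(0, -60))) = Add(-12, Mul(-25, -60)) = Add(-12, 1500) = 1488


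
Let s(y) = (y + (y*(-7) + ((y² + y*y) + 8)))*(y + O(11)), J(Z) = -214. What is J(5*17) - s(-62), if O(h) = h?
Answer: 411254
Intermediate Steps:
s(y) = (11 + y)*(8 - 6*y + 2*y²) (s(y) = (y + (y*(-7) + ((y² + y*y) + 8)))*(y + 11) = (y + (-7*y + ((y² + y²) + 8)))*(11 + y) = (y + (-7*y + (2*y² + 8)))*(11 + y) = (y + (-7*y + (8 + 2*y²)))*(11 + y) = (y + (8 - 7*y + 2*y²))*(11 + y) = (8 - 6*y + 2*y²)*(11 + y) = (11 + y)*(8 - 6*y + 2*y²))
J(5*17) - s(-62) = -214 - (88 - 58*(-62) + 2*(-62)³ + 16*(-62)²) = -214 - (88 + 3596 + 2*(-238328) + 16*3844) = -214 - (88 + 3596 - 476656 + 61504) = -214 - 1*(-411468) = -214 + 411468 = 411254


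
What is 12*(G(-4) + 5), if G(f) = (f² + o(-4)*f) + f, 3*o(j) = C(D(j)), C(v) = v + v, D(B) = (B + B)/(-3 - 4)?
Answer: 1172/7 ≈ 167.43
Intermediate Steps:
D(B) = -2*B/7 (D(B) = (2*B)/(-7) = (2*B)*(-⅐) = -2*B/7)
C(v) = 2*v
o(j) = -4*j/21 (o(j) = (2*(-2*j/7))/3 = (-4*j/7)/3 = -4*j/21)
G(f) = f² + 37*f/21 (G(f) = (f² + (-4/21*(-4))*f) + f = (f² + 16*f/21) + f = f² + 37*f/21)
12*(G(-4) + 5) = 12*((1/21)*(-4)*(37 + 21*(-4)) + 5) = 12*((1/21)*(-4)*(37 - 84) + 5) = 12*((1/21)*(-4)*(-47) + 5) = 12*(188/21 + 5) = 12*(293/21) = 1172/7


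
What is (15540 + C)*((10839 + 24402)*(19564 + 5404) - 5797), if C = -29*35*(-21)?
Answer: 32428400900805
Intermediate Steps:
C = 21315 (C = -1015*(-21) = 21315)
(15540 + C)*((10839 + 24402)*(19564 + 5404) - 5797) = (15540 + 21315)*((10839 + 24402)*(19564 + 5404) - 5797) = 36855*(35241*24968 - 5797) = 36855*(879897288 - 5797) = 36855*879891491 = 32428400900805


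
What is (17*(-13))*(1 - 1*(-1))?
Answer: -442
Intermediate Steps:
(17*(-13))*(1 - 1*(-1)) = -221*(1 + 1) = -221*2 = -442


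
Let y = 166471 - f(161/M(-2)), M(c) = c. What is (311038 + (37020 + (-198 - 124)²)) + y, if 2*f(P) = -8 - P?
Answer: 2472707/4 ≈ 6.1818e+5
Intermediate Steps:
f(P) = -4 - P/2 (f(P) = (-8 - P)/2 = -4 - P/2)
y = 665739/4 (y = 166471 - (-4 - 161/(2*(-2))) = 166471 - (-4 - 161*(-1)/(2*2)) = 166471 - (-4 - ½*(-161/2)) = 166471 - (-4 + 161/4) = 166471 - 1*145/4 = 166471 - 145/4 = 665739/4 ≈ 1.6643e+5)
(311038 + (37020 + (-198 - 124)²)) + y = (311038 + (37020 + (-198 - 124)²)) + 665739/4 = (311038 + (37020 + (-322)²)) + 665739/4 = (311038 + (37020 + 103684)) + 665739/4 = (311038 + 140704) + 665739/4 = 451742 + 665739/4 = 2472707/4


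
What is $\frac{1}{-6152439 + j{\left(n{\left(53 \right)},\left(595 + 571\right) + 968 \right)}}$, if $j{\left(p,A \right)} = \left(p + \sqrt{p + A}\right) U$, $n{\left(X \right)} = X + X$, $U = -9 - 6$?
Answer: $- \frac{97683}{601144006807} + \frac{40 \sqrt{35}}{12624024142947} \approx -1.6248 \cdot 10^{-7}$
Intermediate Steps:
$U = -15$ ($U = -9 - 6 = -15$)
$n{\left(X \right)} = 2 X$
$j{\left(p,A \right)} = - 15 p - 15 \sqrt{A + p}$ ($j{\left(p,A \right)} = \left(p + \sqrt{p + A}\right) \left(-15\right) = \left(p + \sqrt{A + p}\right) \left(-15\right) = - 15 p - 15 \sqrt{A + p}$)
$\frac{1}{-6152439 + j{\left(n{\left(53 \right)},\left(595 + 571\right) + 968 \right)}} = \frac{1}{-6152439 - \left(15 \sqrt{\left(\left(595 + 571\right) + 968\right) + 2 \cdot 53} + 15 \cdot 2 \cdot 53\right)} = \frac{1}{-6152439 - \left(1590 + 15 \sqrt{\left(1166 + 968\right) + 106}\right)} = \frac{1}{-6152439 - \left(1590 + 15 \sqrt{2134 + 106}\right)} = \frac{1}{-6152439 - \left(1590 + 15 \sqrt{2240}\right)} = \frac{1}{-6152439 - \left(1590 + 15 \cdot 8 \sqrt{35}\right)} = \frac{1}{-6152439 - \left(1590 + 120 \sqrt{35}\right)} = \frac{1}{-6154029 - 120 \sqrt{35}}$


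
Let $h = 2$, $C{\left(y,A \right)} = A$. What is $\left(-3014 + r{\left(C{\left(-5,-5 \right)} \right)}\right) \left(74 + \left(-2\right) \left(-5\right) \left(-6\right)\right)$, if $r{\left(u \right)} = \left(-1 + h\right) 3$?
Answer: $-42154$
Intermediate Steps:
$r{\left(u \right)} = 3$ ($r{\left(u \right)} = \left(-1 + 2\right) 3 = 1 \cdot 3 = 3$)
$\left(-3014 + r{\left(C{\left(-5,-5 \right)} \right)}\right) \left(74 + \left(-2\right) \left(-5\right) \left(-6\right)\right) = \left(-3014 + 3\right) \left(74 + \left(-2\right) \left(-5\right) \left(-6\right)\right) = - 3011 \left(74 + 10 \left(-6\right)\right) = - 3011 \left(74 - 60\right) = \left(-3011\right) 14 = -42154$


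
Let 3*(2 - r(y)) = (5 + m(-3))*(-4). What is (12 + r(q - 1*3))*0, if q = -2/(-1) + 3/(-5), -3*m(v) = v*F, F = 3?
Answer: 0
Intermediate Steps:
m(v) = -v (m(v) = -v*3/3 = -v)
q = 7/5 (q = -2*(-1) + 3*(-⅕) = 2 - ⅗ = 7/5 ≈ 1.4000)
r(y) = 38/3 (r(y) = 2 - (5 - 1*(-3))*(-4)/3 = 2 - (5 + 3)*(-4)/3 = 2 - 8*(-4)/3 = 2 - ⅓*(-32) = 2 + 32/3 = 38/3)
(12 + r(q - 1*3))*0 = (12 + 38/3)*0 = (74/3)*0 = 0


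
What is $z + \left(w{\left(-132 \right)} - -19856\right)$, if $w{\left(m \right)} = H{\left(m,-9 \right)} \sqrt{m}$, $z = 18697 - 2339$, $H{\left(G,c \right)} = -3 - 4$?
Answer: $36214 - 14 i \sqrt{33} \approx 36214.0 - 80.424 i$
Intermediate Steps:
$H{\left(G,c \right)} = -7$ ($H{\left(G,c \right)} = -3 - 4 = -7$)
$z = 16358$ ($z = 18697 - 2339 = 16358$)
$w{\left(m \right)} = - 7 \sqrt{m}$
$z + \left(w{\left(-132 \right)} - -19856\right) = 16358 - \left(-19856 + 7 \sqrt{-132}\right) = 16358 + \left(- 7 \cdot 2 i \sqrt{33} + 19856\right) = 16358 + \left(- 14 i \sqrt{33} + 19856\right) = 16358 + \left(19856 - 14 i \sqrt{33}\right) = 36214 - 14 i \sqrt{33}$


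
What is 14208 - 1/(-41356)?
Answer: 587586049/41356 ≈ 14208.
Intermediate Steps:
14208 - 1/(-41356) = 14208 - 1*(-1/41356) = 14208 + 1/41356 = 587586049/41356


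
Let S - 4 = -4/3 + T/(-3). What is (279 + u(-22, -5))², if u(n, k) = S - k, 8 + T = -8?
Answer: 85264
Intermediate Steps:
T = -16 (T = -8 - 8 = -16)
S = 8 (S = 4 + (-4/3 - 16/(-3)) = 4 + (-4*⅓ - 16*(-⅓)) = 4 + (-4/3 + 16/3) = 4 + 4 = 8)
u(n, k) = 8 - k
(279 + u(-22, -5))² = (279 + (8 - 1*(-5)))² = (279 + (8 + 5))² = (279 + 13)² = 292² = 85264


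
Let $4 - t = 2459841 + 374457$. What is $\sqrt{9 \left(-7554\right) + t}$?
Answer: $74 i \sqrt{530} \approx 1703.6 i$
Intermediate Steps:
$t = -2834294$ ($t = 4 - \left(2459841 + 374457\right) = 4 - 2834298 = -2834294$)
$\sqrt{9 \left(-7554\right) + t} = \sqrt{9 \left(-7554\right) - 2834294} = \sqrt{-67986 - 2834294} = \sqrt{-2902280} = 74 i \sqrt{530}$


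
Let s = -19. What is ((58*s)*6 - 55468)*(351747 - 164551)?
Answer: -11621127680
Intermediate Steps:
((58*s)*6 - 55468)*(351747 - 164551) = ((58*(-19))*6 - 55468)*(351747 - 164551) = (-1102*6 - 55468)*187196 = (-6612 - 55468)*187196 = -62080*187196 = -11621127680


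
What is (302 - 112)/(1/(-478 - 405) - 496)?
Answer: -8830/23051 ≈ -0.38306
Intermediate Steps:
(302 - 112)/(1/(-478 - 405) - 496) = 190/(1/(-883) - 496) = 190/(-1/883 - 496) = 190/(-437969/883) = 190*(-883/437969) = -8830/23051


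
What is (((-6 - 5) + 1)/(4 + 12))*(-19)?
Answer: 95/8 ≈ 11.875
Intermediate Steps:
(((-6 - 5) + 1)/(4 + 12))*(-19) = ((-11 + 1)/16)*(-19) = -10*1/16*(-19) = -5/8*(-19) = 95/8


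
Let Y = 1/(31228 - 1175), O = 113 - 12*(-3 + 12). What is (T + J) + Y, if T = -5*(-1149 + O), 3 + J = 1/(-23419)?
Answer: 4023688663785/703811207 ≈ 5717.0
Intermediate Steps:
O = 5 (O = 113 - 12*9 = 113 - 1*108 = 113 - 108 = 5)
J = -70258/23419 (J = -3 + 1/(-23419) = -3 - 1/23419 = -70258/23419 ≈ -3.0000)
Y = 1/30053 ≈ 3.3275e-5
T = 5720 (T = -5*(-1149 + 5) = -5*(-1144) = 5720)
(T + J) + Y = (5720 - 70258/23419) + 1/30053 = 133886422/23419 + 1/30053 = 4023688663785/703811207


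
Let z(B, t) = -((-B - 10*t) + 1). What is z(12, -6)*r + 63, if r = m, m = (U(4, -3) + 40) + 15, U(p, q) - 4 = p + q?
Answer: -2877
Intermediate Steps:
U(p, q) = 4 + p + q (U(p, q) = 4 + (p + q) = 4 + p + q)
z(B, t) = -1 + B + 10*t (z(B, t) = -(1 - B - 10*t) = -1 + B + 10*t)
m = 60 (m = ((4 + 4 - 3) + 40) + 15 = (5 + 40) + 15 = 45 + 15 = 60)
r = 60
z(12, -6)*r + 63 = (-1 + 12 + 10*(-6))*60 + 63 = (-1 + 12 - 60)*60 + 63 = -49*60 + 63 = -2940 + 63 = -2877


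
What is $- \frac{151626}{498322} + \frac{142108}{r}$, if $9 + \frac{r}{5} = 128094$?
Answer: $- \frac{13144769137}{159568933425} \approx -0.082377$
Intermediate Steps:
$r = 640425$ ($r = -45 + 5 \cdot 128094 = -45 + 640470 = 640425$)
$- \frac{151626}{498322} + \frac{142108}{r} = - \frac{151626}{498322} + \frac{142108}{640425} = \left(-151626\right) \frac{1}{498322} + 142108 \cdot \frac{1}{640425} = - \frac{75813}{249161} + \frac{142108}{640425} = - \frac{13144769137}{159568933425}$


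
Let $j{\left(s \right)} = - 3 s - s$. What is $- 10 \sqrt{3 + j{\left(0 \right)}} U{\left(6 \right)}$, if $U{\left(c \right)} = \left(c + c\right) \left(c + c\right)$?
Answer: $- 1440 \sqrt{3} \approx -2494.2$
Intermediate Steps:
$j{\left(s \right)} = - 4 s$
$U{\left(c \right)} = 4 c^{2}$ ($U{\left(c \right)} = 2 c 2 c = 4 c^{2}$)
$- 10 \sqrt{3 + j{\left(0 \right)}} U{\left(6 \right)} = - 10 \sqrt{3 - 0} \cdot 4 \cdot 6^{2} = - 10 \sqrt{3 + 0} \cdot 4 \cdot 36 = - 10 \sqrt{3} \cdot 144 = - 1440 \sqrt{3}$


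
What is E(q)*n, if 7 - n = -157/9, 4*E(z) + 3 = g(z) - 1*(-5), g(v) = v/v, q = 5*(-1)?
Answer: 55/3 ≈ 18.333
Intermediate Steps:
q = -5
g(v) = 1
E(z) = ¾ (E(z) = -¾ + (1 - 1*(-5))/4 = -¾ + (1 + 5)/4 = -¾ + (¼)*6 = -¾ + 3/2 = ¾)
n = 220/9 (n = 7 - (-157)/9 = 7 - 1*(-157/9) = 7 + 157/9 = 220/9 ≈ 24.444)
E(q)*n = (¾)*(220/9) = 55/3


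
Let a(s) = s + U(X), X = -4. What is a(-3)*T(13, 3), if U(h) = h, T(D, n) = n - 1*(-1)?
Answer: -28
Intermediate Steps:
T(D, n) = 1 + n (T(D, n) = n + 1 = 1 + n)
a(s) = -4 + s (a(s) = s - 4 = -4 + s)
a(-3)*T(13, 3) = (-4 - 3)*(1 + 3) = -7*4 = -28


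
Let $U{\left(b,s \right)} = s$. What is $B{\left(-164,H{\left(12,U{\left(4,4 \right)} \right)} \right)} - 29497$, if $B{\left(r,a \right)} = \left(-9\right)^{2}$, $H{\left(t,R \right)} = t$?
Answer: $-29416$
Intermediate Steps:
$B{\left(r,a \right)} = 81$
$B{\left(-164,H{\left(12,U{\left(4,4 \right)} \right)} \right)} - 29497 = 81 - 29497 = -29416$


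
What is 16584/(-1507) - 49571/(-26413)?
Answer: -363329695/39804391 ≈ -9.1279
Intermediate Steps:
16584/(-1507) - 49571/(-26413) = 16584*(-1/1507) - 49571*(-1/26413) = -16584/1507 + 49571/26413 = -363329695/39804391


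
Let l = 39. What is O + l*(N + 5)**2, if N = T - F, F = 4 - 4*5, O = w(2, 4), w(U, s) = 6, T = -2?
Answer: 14085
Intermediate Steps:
O = 6
F = -16 (F = 4 - 20 = -16)
N = 14 (N = -2 - 1*(-16) = -2 + 16 = 14)
O + l*(N + 5)**2 = 6 + 39*(14 + 5)**2 = 6 + 39*19**2 = 6 + 39*361 = 6 + 14079 = 14085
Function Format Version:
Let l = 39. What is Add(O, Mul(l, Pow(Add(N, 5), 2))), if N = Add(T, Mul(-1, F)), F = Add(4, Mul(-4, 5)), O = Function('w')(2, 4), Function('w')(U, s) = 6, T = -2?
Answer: 14085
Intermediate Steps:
O = 6
F = -16 (F = Add(4, -20) = -16)
N = 14 (N = Add(-2, Mul(-1, -16)) = Add(-2, 16) = 14)
Add(O, Mul(l, Pow(Add(N, 5), 2))) = Add(6, Mul(39, Pow(Add(14, 5), 2))) = Add(6, Mul(39, Pow(19, 2))) = Add(6, Mul(39, 361)) = Add(6, 14079) = 14085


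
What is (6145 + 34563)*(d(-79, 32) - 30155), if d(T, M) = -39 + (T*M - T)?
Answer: -1328831244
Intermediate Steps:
d(T, M) = -39 - T + M*T (d(T, M) = -39 + (M*T - T) = -39 + (-T + M*T) = -39 - T + M*T)
(6145 + 34563)*(d(-79, 32) - 30155) = (6145 + 34563)*((-39 - 1*(-79) + 32*(-79)) - 30155) = 40708*((-39 + 79 - 2528) - 30155) = 40708*(-2488 - 30155) = 40708*(-32643) = -1328831244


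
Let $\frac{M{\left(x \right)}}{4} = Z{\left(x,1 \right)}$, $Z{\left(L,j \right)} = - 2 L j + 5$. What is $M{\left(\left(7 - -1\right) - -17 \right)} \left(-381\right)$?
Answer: $68580$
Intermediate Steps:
$Z{\left(L,j \right)} = 5 - 2 L j$ ($Z{\left(L,j \right)} = - 2 L j + 5 = 5 - 2 L j$)
$M{\left(x \right)} = 20 - 8 x$ ($M{\left(x \right)} = 4 \left(5 - 2 x 1\right) = 4 \left(5 - 2 x\right) = 20 - 8 x$)
$M{\left(\left(7 - -1\right) - -17 \right)} \left(-381\right) = \left(20 - 8 \left(\left(7 - -1\right) - -17\right)\right) \left(-381\right) = \left(20 - 8 \left(\left(7 + 1\right) + 17\right)\right) \left(-381\right) = \left(20 - 8 \left(8 + 17\right)\right) \left(-381\right) = \left(20 - 200\right) \left(-381\right) = \left(-180\right) \left(-381\right) = 68580$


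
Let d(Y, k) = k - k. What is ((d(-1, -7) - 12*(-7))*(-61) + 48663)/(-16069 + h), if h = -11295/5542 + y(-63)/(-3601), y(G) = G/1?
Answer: -868896589938/320725211347 ≈ -2.7092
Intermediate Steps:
d(Y, k) = 0
y(G) = G (y(G) = G*1 = G)
h = -40324149/19956742 (h = -11295/5542 - 63/(-3601) = -11295*1/5542 - 63*(-1/3601) = -11295/5542 + 63/3601 = -40324149/19956742 ≈ -2.0206)
((d(-1, -7) - 12*(-7))*(-61) + 48663)/(-16069 + h) = ((0 - 12*(-7))*(-61) + 48663)/(-16069 - 40324149/19956742) = ((0 + 84)*(-61) + 48663)/(-320725211347/19956742) = (84*(-61) + 48663)*(-19956742/320725211347) = (-5124 + 48663)*(-19956742/320725211347) = 43539*(-19956742/320725211347) = -868896589938/320725211347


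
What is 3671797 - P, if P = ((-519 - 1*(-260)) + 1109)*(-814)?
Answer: 4363697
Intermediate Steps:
P = -691900 (P = ((-519 + 260) + 1109)*(-814) = (-259 + 1109)*(-814) = 850*(-814) = -691900)
3671797 - P = 3671797 - 1*(-691900) = 3671797 + 691900 = 4363697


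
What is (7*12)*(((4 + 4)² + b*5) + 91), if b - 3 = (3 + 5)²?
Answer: 41160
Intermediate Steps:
b = 67 (b = 3 + (3 + 5)² = 3 + 8² = 3 + 64 = 67)
(7*12)*(((4 + 4)² + b*5) + 91) = (7*12)*(((4 + 4)² + 67*5) + 91) = 84*((8² + 335) + 91) = 84*((64 + 335) + 91) = 84*(399 + 91) = 84*490 = 41160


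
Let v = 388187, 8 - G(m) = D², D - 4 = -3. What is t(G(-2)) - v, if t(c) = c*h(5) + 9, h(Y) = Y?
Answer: -388143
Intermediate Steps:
D = 1 (D = 4 - 3 = 1)
G(m) = 7 (G(m) = 8 - 1*1² = 8 - 1*1 = 8 - 1 = 7)
t(c) = 9 + 5*c (t(c) = c*5 + 9 = 5*c + 9 = 9 + 5*c)
t(G(-2)) - v = (9 + 5*7) - 1*388187 = (9 + 35) - 388187 = 44 - 388187 = -388143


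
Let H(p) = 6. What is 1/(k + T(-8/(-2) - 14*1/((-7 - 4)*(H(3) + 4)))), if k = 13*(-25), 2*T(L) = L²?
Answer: -6050/1914721 ≈ -0.0031597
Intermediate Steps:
T(L) = L²/2
k = -325
1/(k + T(-8/(-2) - 14*1/((-7 - 4)*(H(3) + 4)))) = 1/(-325 + (-8/(-2) - 14*1/((-7 - 4)*(6 + 4)))²/2) = 1/(-325 + (-8*(-½) - 14/(10*(-11)))²/2) = 1/(-325 + (4 - 14/(-110))²/2) = 1/(-325 + (4 - 14*(-1/110))²/2) = 1/(-325 + (4 + 7/55)²/2) = 1/(-325 + (227/55)²/2) = 1/(-325 + (½)*(51529/3025)) = 1/(-325 + 51529/6050) = 1/(-1914721/6050) = -6050/1914721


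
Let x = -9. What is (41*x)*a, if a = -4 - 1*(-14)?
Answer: -3690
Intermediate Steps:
a = 10 (a = -4 + 14 = 10)
(41*x)*a = (41*(-9))*10 = -369*10 = -3690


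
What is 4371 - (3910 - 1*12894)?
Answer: 13355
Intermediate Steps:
4371 - (3910 - 1*12894) = 4371 - (3910 - 12894) = 4371 - 1*(-8984) = 4371 + 8984 = 13355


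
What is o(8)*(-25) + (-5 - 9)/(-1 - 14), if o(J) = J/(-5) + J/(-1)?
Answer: 3614/15 ≈ 240.93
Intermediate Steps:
o(J) = -6*J/5 (o(J) = J*(-⅕) + J*(-1) = -J/5 - J = -6*J/5)
o(8)*(-25) + (-5 - 9)/(-1 - 14) = -6/5*8*(-25) + (-5 - 9)/(-1 - 14) = -48/5*(-25) - 14/(-15) = 240 - 14*(-1/15) = 240 + 14/15 = 3614/15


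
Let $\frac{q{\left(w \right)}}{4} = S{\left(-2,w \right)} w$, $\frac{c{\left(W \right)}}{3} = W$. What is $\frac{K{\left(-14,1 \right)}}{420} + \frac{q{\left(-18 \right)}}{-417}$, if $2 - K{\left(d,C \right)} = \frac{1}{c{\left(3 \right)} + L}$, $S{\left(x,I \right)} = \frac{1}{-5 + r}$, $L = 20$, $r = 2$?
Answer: $- \frac{29839}{564340} \approx -0.052874$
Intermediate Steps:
$c{\left(W \right)} = 3 W$
$S{\left(x,I \right)} = - \frac{1}{3}$ ($S{\left(x,I \right)} = \frac{1}{-5 + 2} = \frac{1}{-3} = - \frac{1}{3}$)
$K{\left(d,C \right)} = \frac{57}{29}$ ($K{\left(d,C \right)} = 2 - \frac{1}{3 \cdot 3 + 20} = 2 - \frac{1}{9 + 20} = 2 - \frac{1}{29} = \frac{57}{29}$)
$q{\left(w \right)} = - \frac{4 w}{3}$ ($q{\left(w \right)} = 4 \left(- \frac{w}{3}\right) = - \frac{4 w}{3}$)
$\frac{K{\left(-14,1 \right)}}{420} + \frac{q{\left(-18 \right)}}{-417} = \frac{57}{29 \cdot 420} + \frac{\left(- \frac{4}{3}\right) \left(-18\right)}{-417} = \frac{57}{29} \cdot \frac{1}{420} + 24 \left(- \frac{1}{417}\right) = \frac{19}{4060} - \frac{8}{139} = - \frac{29839}{564340}$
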